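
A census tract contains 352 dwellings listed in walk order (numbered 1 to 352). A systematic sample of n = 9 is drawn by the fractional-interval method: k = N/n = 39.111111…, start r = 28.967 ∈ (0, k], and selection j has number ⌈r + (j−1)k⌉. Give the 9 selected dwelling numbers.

j=1: r + 0k = 28.967 → ⌈·⌉ = 29
j=2: r + 1k = 68.078111… → ⌈·⌉ = 69
j=3: r + 2k = 107.189222… → ⌈·⌉ = 108
j=4: r + 3k = 146.300333… → ⌈·⌉ = 147
j=5: r + 4k = 185.411444… → ⌈·⌉ = 186
j=6: r + 5k = 224.522555… → ⌈·⌉ = 225
j=7: r + 6k = 263.633666… → ⌈·⌉ = 264
j=8: r + 7k = 302.744777… → ⌈·⌉ = 303
j=9: r + 8k = 341.855888… → ⌈·⌉ = 342

29, 69, 108, 147, 186, 225, 264, 303, 342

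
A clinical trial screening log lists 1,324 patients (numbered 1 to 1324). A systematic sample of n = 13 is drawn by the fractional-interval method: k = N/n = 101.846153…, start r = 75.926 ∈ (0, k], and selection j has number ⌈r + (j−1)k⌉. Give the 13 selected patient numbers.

j=1: r + 0k = 75.926 → ⌈·⌉ = 76
j=2: r + 1k = 177.772153… → ⌈·⌉ = 178
j=3: r + 2k = 279.618307… → ⌈·⌉ = 280
j=4: r + 3k = 381.464461… → ⌈·⌉ = 382
j=5: r + 4k = 483.310615… → ⌈·⌉ = 484
j=6: r + 5k = 585.156769… → ⌈·⌉ = 586
j=7: r + 6k = 687.002923… → ⌈·⌉ = 688
j=8: r + 7k = 788.849076… → ⌈·⌉ = 789
j=9: r + 8k = 890.695230… → ⌈·⌉ = 891
j=10: r + 9k = 992.541384… → ⌈·⌉ = 993
j=11: r + 10k = 1094.387538… → ⌈·⌉ = 1095
j=12: r + 11k = 1196.233692… → ⌈·⌉ = 1197
j=13: r + 12k = 1298.079846… → ⌈·⌉ = 1299

76, 178, 280, 382, 484, 586, 688, 789, 891, 993, 1095, 1197, 1299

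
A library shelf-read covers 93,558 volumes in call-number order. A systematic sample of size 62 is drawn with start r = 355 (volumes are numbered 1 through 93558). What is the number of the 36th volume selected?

k = 93558/62 = 1509
36th selection = r + (36−1)·k = 355 + 35×1509 = 355 + 52815 = 53170

53170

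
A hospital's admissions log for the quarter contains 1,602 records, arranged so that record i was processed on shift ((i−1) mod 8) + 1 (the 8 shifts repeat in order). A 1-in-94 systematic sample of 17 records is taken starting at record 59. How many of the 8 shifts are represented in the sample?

4

Consecutive selections differ by k = 94, so their shift numbers differ by 94 mod 8 = 6.
gcd(94, 8) = 2, so the sample visits 8/2 = 4 distinct residues mod 8.
Start 59 is shift 3; the shifts hit are 1, 3, 5, 7.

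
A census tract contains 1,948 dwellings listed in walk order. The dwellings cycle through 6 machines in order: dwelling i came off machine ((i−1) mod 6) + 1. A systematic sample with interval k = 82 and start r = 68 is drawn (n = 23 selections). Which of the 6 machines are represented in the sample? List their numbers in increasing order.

Consecutive selections differ by k = 82, so their machine numbers differ by 82 mod 6 = 4.
gcd(82, 6) = 2, so the sample visits 6/2 = 3 distinct residues mod 6.
Start 68 is machine 2; the machines hit are 2, 4, 6.

2, 4, 6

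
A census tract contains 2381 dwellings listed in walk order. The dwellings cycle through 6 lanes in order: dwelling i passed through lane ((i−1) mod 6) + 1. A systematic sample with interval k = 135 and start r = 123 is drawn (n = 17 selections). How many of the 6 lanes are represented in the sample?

Consecutive selections differ by k = 135, so their lane numbers differ by 135 mod 6 = 3.
gcd(135, 6) = 3, so the sample visits 6/3 = 2 distinct residues mod 6.
Start 123 is lane 3; the lanes hit are 3, 6.

2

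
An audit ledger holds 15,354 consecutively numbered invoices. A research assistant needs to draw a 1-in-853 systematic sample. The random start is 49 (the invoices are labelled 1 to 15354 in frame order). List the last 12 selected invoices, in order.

5167, 6020, 6873, 7726, 8579, 9432, 10285, 11138, 11991, 12844, 13697, 14550

7th selection = 49 + 6×853 = 5167
8th: 5167 + 853 = 6020
9th: 6020 + 853 = 6873
10th: 6873 + 853 = 7726
11th: 7726 + 853 = 8579
12th: 8579 + 853 = 9432
13th: 9432 + 853 = 10285
14th: 10285 + 853 = 11138
15th: 11138 + 853 = 11991
16th: 11991 + 853 = 12844
17th: 12844 + 853 = 13697
18th: 13697 + 853 = 14550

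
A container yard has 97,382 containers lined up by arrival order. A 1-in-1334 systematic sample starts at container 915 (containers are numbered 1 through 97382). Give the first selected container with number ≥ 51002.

51607

k = 1334
Steps past start: ⌈(51002 − 915)/1334⌉ = ⌈50087/1334⌉ = 38
Selected container: 915 + 38×1334 = 51607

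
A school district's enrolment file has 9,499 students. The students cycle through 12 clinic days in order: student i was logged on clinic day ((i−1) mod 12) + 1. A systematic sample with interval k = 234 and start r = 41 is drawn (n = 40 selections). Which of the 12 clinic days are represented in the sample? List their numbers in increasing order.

Consecutive selections differ by k = 234, so their clinic day numbers differ by 234 mod 12 = 6.
gcd(234, 12) = 6, so the sample visits 12/6 = 2 distinct residues mod 12.
Start 41 is clinic day 5; the clinic days hit are 5, 11.

5, 11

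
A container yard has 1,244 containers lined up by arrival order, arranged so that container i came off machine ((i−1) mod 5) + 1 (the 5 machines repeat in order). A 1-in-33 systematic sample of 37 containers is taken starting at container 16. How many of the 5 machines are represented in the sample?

5

Consecutive selections differ by k = 33, so their machine numbers differ by 33 mod 5 = 3.
gcd(33, 5) = 1, so the sample visits 5/1 = 5 distinct residues mod 5.
Start 16 is machine 1; the machines hit are 1, 2, 3, 4, 5.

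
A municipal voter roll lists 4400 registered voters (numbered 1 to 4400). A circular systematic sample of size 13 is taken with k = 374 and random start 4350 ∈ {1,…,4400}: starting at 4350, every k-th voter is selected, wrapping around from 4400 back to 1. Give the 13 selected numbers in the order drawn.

Selection 1: 4350
Selection 2: 4350 + 374 = 4724 → 4724 − 4400 = 324
Selection 3: 324 + 374 = 698
Selection 4: 698 + 374 = 1072
Selection 5: 1072 + 374 = 1446
Selection 6: 1446 + 374 = 1820
Selection 7: 1820 + 374 = 2194
Selection 8: 2194 + 374 = 2568
Selection 9: 2568 + 374 = 2942
Selection 10: 2942 + 374 = 3316
Selection 11: 3316 + 374 = 3690
Selection 12: 3690 + 374 = 4064
Selection 13: 4064 + 374 = 4438 → 4438 − 4400 = 38

4350, 324, 698, 1072, 1446, 1820, 2194, 2568, 2942, 3316, 3690, 4064, 38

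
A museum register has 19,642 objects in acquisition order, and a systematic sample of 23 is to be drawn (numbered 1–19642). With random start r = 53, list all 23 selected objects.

53, 907, 1761, 2615, 3469, 4323, 5177, 6031, 6885, 7739, 8593, 9447, 10301, 11155, 12009, 12863, 13717, 14571, 15425, 16279, 17133, 17987, 18841

k = N/n = 19642/23 = 854
object 1: 53
object 2: 53 + 854 = 907
object 3: 907 + 854 = 1761
object 4: 1761 + 854 = 2615
object 5: 2615 + 854 = 3469
object 6: 3469 + 854 = 4323
object 7: 4323 + 854 = 5177
object 8: 5177 + 854 = 6031
object 9: 6031 + 854 = 6885
object 10: 6885 + 854 = 7739
object 11: 7739 + 854 = 8593
object 12: 8593 + 854 = 9447
object 13: 9447 + 854 = 10301
object 14: 10301 + 854 = 11155
object 15: 11155 + 854 = 12009
object 16: 12009 + 854 = 12863
object 17: 12863 + 854 = 13717
object 18: 13717 + 854 = 14571
object 19: 14571 + 854 = 15425
object 20: 15425 + 854 = 16279
object 21: 16279 + 854 = 17133
object 22: 17133 + 854 = 17987
object 23: 17987 + 854 = 18841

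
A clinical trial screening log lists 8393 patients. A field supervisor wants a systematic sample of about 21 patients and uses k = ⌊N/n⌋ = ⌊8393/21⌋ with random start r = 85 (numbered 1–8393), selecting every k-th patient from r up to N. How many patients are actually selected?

k = ⌊8393/21⌋ = 399
Achieved size = ⌊(8393 − 85)/399⌋ + 1 = ⌊8308/399⌋ + 1 = 20 + 1 = 21
(last selection: 85 + 20×399 = 8065 ≤ 8393; next would be 8464 > 8393)

21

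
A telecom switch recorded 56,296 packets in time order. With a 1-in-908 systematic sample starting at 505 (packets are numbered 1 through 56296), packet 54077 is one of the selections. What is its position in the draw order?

k = 908
position = (54077 − 505)/908 + 1 = 53572/908 + 1 = 59 + 1 = 60

60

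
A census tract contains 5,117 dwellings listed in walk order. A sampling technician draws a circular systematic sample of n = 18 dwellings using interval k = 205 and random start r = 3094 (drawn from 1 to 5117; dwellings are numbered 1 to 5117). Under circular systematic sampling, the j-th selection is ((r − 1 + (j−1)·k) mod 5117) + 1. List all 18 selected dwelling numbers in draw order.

3094, 3299, 3504, 3709, 3914, 4119, 4324, 4529, 4734, 4939, 27, 232, 437, 642, 847, 1052, 1257, 1462

Selection 1: 3094
Selection 2: 3094 + 205 = 3299
Selection 3: 3299 + 205 = 3504
Selection 4: 3504 + 205 = 3709
Selection 5: 3709 + 205 = 3914
Selection 6: 3914 + 205 = 4119
Selection 7: 4119 + 205 = 4324
Selection 8: 4324 + 205 = 4529
Selection 9: 4529 + 205 = 4734
Selection 10: 4734 + 205 = 4939
Selection 11: 4939 + 205 = 5144 → 5144 − 5117 = 27
Selection 12: 27 + 205 = 232
Selection 13: 232 + 205 = 437
Selection 14: 437 + 205 = 642
Selection 15: 642 + 205 = 847
Selection 16: 847 + 205 = 1052
Selection 17: 1052 + 205 = 1257
Selection 18: 1257 + 205 = 1462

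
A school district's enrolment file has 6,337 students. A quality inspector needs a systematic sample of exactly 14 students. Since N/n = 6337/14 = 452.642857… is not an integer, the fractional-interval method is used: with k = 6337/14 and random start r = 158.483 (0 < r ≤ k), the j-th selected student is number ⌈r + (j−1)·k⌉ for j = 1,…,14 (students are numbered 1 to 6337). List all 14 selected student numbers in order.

j=1: r + 0k = 158.483 → ⌈·⌉ = 159
j=2: r + 1k = 611.125857… → ⌈·⌉ = 612
j=3: r + 2k = 1063.768714… → ⌈·⌉ = 1064
j=4: r + 3k = 1516.411571… → ⌈·⌉ = 1517
j=5: r + 4k = 1969.054428… → ⌈·⌉ = 1970
j=6: r + 5k = 2421.697285… → ⌈·⌉ = 2422
j=7: r + 6k = 2874.340142… → ⌈·⌉ = 2875
j=8: r + 7k = 3326.983 → ⌈·⌉ = 3327
j=9: r + 8k = 3779.625857… → ⌈·⌉ = 3780
j=10: r + 9k = 4232.268714… → ⌈·⌉ = 4233
j=11: r + 10k = 4684.911571… → ⌈·⌉ = 4685
j=12: r + 11k = 5137.554428… → ⌈·⌉ = 5138
j=13: r + 12k = 5590.197285… → ⌈·⌉ = 5591
j=14: r + 13k = 6042.840142… → ⌈·⌉ = 6043

159, 612, 1064, 1517, 1970, 2422, 2875, 3327, 3780, 4233, 4685, 5138, 5591, 6043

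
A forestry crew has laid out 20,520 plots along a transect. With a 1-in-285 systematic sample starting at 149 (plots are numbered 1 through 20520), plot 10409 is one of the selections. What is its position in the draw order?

37

k = 285
position = (10409 − 149)/285 + 1 = 10260/285 + 1 = 36 + 1 = 37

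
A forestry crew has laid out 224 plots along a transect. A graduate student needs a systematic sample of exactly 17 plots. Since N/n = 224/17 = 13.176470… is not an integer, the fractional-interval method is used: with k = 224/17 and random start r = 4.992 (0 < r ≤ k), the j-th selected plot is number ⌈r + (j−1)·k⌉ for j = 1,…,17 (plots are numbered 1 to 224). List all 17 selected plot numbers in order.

j=1: r + 0k = 4.992 → ⌈·⌉ = 5
j=2: r + 1k = 18.168470… → ⌈·⌉ = 19
j=3: r + 2k = 31.344941… → ⌈·⌉ = 32
j=4: r + 3k = 44.521411… → ⌈·⌉ = 45
j=5: r + 4k = 57.697882… → ⌈·⌉ = 58
j=6: r + 5k = 70.874352… → ⌈·⌉ = 71
j=7: r + 6k = 84.050823… → ⌈·⌉ = 85
j=8: r + 7k = 97.227294… → ⌈·⌉ = 98
j=9: r + 8k = 110.403764… → ⌈·⌉ = 111
j=10: r + 9k = 123.580235… → ⌈·⌉ = 124
j=11: r + 10k = 136.756705… → ⌈·⌉ = 137
j=12: r + 11k = 149.933176… → ⌈·⌉ = 150
j=13: r + 12k = 163.109647… → ⌈·⌉ = 164
j=14: r + 13k = 176.286117… → ⌈·⌉ = 177
j=15: r + 14k = 189.462588… → ⌈·⌉ = 190
j=16: r + 15k = 202.639058… → ⌈·⌉ = 203
j=17: r + 16k = 215.815529… → ⌈·⌉ = 216

5, 19, 32, 45, 58, 71, 85, 98, 111, 124, 137, 150, 164, 177, 190, 203, 216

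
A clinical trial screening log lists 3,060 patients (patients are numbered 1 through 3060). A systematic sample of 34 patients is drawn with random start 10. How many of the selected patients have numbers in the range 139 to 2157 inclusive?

22

k = 3060/34 = 90
First selection ≥ 139: 10 + ⌈(139−10)/90⌉·90 = 10 + 2×90 = 190
Last selection ≤ 2157: 10 + ⌊(2157−10)/90⌋·90 = 10 + 23×90 = 2080
Count = 23 − 2 + 1 = 22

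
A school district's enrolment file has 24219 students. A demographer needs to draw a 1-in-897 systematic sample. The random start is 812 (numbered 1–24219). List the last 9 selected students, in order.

16958, 17855, 18752, 19649, 20546, 21443, 22340, 23237, 24134

19th selection = 812 + 18×897 = 16958
20th: 16958 + 897 = 17855
21st: 17855 + 897 = 18752
22nd: 18752 + 897 = 19649
23rd: 19649 + 897 = 20546
24th: 20546 + 897 = 21443
25th: 21443 + 897 = 22340
26th: 22340 + 897 = 23237
27th: 23237 + 897 = 24134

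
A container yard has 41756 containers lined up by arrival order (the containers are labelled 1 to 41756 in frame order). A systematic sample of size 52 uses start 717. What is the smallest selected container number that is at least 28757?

k = 41756/52 = 803
Steps past start: ⌈(28757 − 717)/803⌉ = ⌈28040/803⌉ = 35
Selected container: 717 + 35×803 = 28822

28822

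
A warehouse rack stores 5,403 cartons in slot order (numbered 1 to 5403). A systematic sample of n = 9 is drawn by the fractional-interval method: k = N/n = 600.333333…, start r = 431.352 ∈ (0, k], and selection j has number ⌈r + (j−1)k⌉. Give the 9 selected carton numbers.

j=1: r + 0k = 431.352 → ⌈·⌉ = 432
j=2: r + 1k = 1031.685333… → ⌈·⌉ = 1032
j=3: r + 2k = 1632.018666… → ⌈·⌉ = 1633
j=4: r + 3k = 2232.352 → ⌈·⌉ = 2233
j=5: r + 4k = 2832.685333… → ⌈·⌉ = 2833
j=6: r + 5k = 3433.018666… → ⌈·⌉ = 3434
j=7: r + 6k = 4033.352 → ⌈·⌉ = 4034
j=8: r + 7k = 4633.685333… → ⌈·⌉ = 4634
j=9: r + 8k = 5234.018666… → ⌈·⌉ = 5235

432, 1032, 1633, 2233, 2833, 3434, 4034, 4634, 5235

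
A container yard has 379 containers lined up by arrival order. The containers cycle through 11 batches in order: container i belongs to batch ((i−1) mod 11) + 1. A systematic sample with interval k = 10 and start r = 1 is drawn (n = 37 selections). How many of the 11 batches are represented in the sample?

Consecutive selections differ by k = 10, so their batch numbers differ by 10 mod 11 = 10.
gcd(10, 11) = 1, so the sample visits 11/1 = 11 distinct residues mod 11.
Start 1 is batch 1; the batches hit are 1, 2, 3, 4, 5, 6, 7, 8, 9, 10, 11.

11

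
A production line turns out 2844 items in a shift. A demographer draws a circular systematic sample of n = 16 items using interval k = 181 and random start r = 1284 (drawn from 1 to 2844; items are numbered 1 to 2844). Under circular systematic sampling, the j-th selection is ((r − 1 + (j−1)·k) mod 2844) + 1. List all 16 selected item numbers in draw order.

Selection 1: 1284
Selection 2: 1284 + 181 = 1465
Selection 3: 1465 + 181 = 1646
Selection 4: 1646 + 181 = 1827
Selection 5: 1827 + 181 = 2008
Selection 6: 2008 + 181 = 2189
Selection 7: 2189 + 181 = 2370
Selection 8: 2370 + 181 = 2551
Selection 9: 2551 + 181 = 2732
Selection 10: 2732 + 181 = 2913 → 2913 − 2844 = 69
Selection 11: 69 + 181 = 250
Selection 12: 250 + 181 = 431
Selection 13: 431 + 181 = 612
Selection 14: 612 + 181 = 793
Selection 15: 793 + 181 = 974
Selection 16: 974 + 181 = 1155

1284, 1465, 1646, 1827, 2008, 2189, 2370, 2551, 2732, 69, 250, 431, 612, 793, 974, 1155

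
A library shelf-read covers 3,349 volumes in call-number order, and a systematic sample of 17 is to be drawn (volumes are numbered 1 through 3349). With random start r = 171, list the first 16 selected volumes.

171, 368, 565, 762, 959, 1156, 1353, 1550, 1747, 1944, 2141, 2338, 2535, 2732, 2929, 3126

k = N/n = 3349/17 = 197
volume 1: 171
volume 2: 171 + 197 = 368
volume 3: 368 + 197 = 565
volume 4: 565 + 197 = 762
volume 5: 762 + 197 = 959
volume 6: 959 + 197 = 1156
volume 7: 1156 + 197 = 1353
volume 8: 1353 + 197 = 1550
volume 9: 1550 + 197 = 1747
volume 10: 1747 + 197 = 1944
volume 11: 1944 + 197 = 2141
volume 12: 2141 + 197 = 2338
volume 13: 2338 + 197 = 2535
volume 14: 2535 + 197 = 2732
volume 15: 2732 + 197 = 2929
volume 16: 2929 + 197 = 3126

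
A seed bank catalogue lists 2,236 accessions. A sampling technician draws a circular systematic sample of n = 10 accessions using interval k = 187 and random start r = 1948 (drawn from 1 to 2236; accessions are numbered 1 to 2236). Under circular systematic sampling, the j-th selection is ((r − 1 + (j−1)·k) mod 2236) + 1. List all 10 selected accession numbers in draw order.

1948, 2135, 86, 273, 460, 647, 834, 1021, 1208, 1395

Selection 1: 1948
Selection 2: 1948 + 187 = 2135
Selection 3: 2135 + 187 = 2322 → 2322 − 2236 = 86
Selection 4: 86 + 187 = 273
Selection 5: 273 + 187 = 460
Selection 6: 460 + 187 = 647
Selection 7: 647 + 187 = 834
Selection 8: 834 + 187 = 1021
Selection 9: 1021 + 187 = 1208
Selection 10: 1208 + 187 = 1395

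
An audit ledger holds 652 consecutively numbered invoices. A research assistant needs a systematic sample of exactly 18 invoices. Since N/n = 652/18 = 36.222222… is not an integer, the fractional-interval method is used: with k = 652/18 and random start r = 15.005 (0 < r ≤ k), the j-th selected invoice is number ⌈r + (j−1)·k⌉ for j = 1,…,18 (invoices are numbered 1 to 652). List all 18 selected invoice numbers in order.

16, 52, 88, 124, 160, 197, 233, 269, 305, 342, 378, 414, 450, 486, 523, 559, 595, 631

j=1: r + 0k = 15.005 → ⌈·⌉ = 16
j=2: r + 1k = 51.227222… → ⌈·⌉ = 52
j=3: r + 2k = 87.449444… → ⌈·⌉ = 88
j=4: r + 3k = 123.671666… → ⌈·⌉ = 124
j=5: r + 4k = 159.893888… → ⌈·⌉ = 160
j=6: r + 5k = 196.116111… → ⌈·⌉ = 197
j=7: r + 6k = 232.338333… → ⌈·⌉ = 233
j=8: r + 7k = 268.560555… → ⌈·⌉ = 269
j=9: r + 8k = 304.782777… → ⌈·⌉ = 305
j=10: r + 9k = 341.005 → ⌈·⌉ = 342
j=11: r + 10k = 377.227222… → ⌈·⌉ = 378
j=12: r + 11k = 413.449444… → ⌈·⌉ = 414
j=13: r + 12k = 449.671666… → ⌈·⌉ = 450
j=14: r + 13k = 485.893888… → ⌈·⌉ = 486
j=15: r + 14k = 522.116111… → ⌈·⌉ = 523
j=16: r + 15k = 558.338333… → ⌈·⌉ = 559
j=17: r + 16k = 594.560555… → ⌈·⌉ = 595
j=18: r + 17k = 630.782777… → ⌈·⌉ = 631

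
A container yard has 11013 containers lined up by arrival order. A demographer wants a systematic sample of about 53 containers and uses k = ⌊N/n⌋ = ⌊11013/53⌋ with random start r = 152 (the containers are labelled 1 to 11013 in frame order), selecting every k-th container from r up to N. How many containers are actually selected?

53

k = ⌊11013/53⌋ = 207
Achieved size = ⌊(11013 − 152)/207⌋ + 1 = ⌊10861/207⌋ + 1 = 52 + 1 = 53
(last selection: 152 + 52×207 = 10916 ≤ 11013; next would be 11123 > 11013)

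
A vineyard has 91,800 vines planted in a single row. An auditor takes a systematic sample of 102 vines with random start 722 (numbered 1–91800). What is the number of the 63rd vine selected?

k = 91800/102 = 900
63rd selection = r + (63−1)·k = 722 + 62×900 = 722 + 55800 = 56522

56522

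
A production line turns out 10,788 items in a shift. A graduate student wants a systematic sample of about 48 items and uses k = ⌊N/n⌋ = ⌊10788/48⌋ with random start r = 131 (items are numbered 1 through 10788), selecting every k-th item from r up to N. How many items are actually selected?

48

k = ⌊10788/48⌋ = 224
Achieved size = ⌊(10788 − 131)/224⌋ + 1 = ⌊10657/224⌋ + 1 = 47 + 1 = 48
(last selection: 131 + 47×224 = 10659 ≤ 10788; next would be 10883 > 10788)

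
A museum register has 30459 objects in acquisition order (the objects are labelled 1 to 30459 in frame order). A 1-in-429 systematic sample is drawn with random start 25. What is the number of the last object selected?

k = 429
71st selection = r + (71−1)·k = 25 + 70×429 = 25 + 30030 = 30055

30055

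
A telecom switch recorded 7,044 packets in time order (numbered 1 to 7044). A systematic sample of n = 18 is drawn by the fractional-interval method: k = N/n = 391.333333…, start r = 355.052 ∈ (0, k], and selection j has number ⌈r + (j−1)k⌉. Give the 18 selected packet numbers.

356, 747, 1138, 1530, 1921, 2312, 2704, 3095, 3486, 3878, 4269, 4660, 5052, 5443, 5834, 6226, 6617, 7008

j=1: r + 0k = 355.052 → ⌈·⌉ = 356
j=2: r + 1k = 746.385333… → ⌈·⌉ = 747
j=3: r + 2k = 1137.718666… → ⌈·⌉ = 1138
j=4: r + 3k = 1529.052 → ⌈·⌉ = 1530
j=5: r + 4k = 1920.385333… → ⌈·⌉ = 1921
j=6: r + 5k = 2311.718666… → ⌈·⌉ = 2312
j=7: r + 6k = 2703.052 → ⌈·⌉ = 2704
j=8: r + 7k = 3094.385333… → ⌈·⌉ = 3095
j=9: r + 8k = 3485.718666… → ⌈·⌉ = 3486
j=10: r + 9k = 3877.052 → ⌈·⌉ = 3878
j=11: r + 10k = 4268.385333… → ⌈·⌉ = 4269
j=12: r + 11k = 4659.718666… → ⌈·⌉ = 4660
j=13: r + 12k = 5051.052 → ⌈·⌉ = 5052
j=14: r + 13k = 5442.385333… → ⌈·⌉ = 5443
j=15: r + 14k = 5833.718666… → ⌈·⌉ = 5834
j=16: r + 15k = 6225.052 → ⌈·⌉ = 6226
j=17: r + 16k = 6616.385333… → ⌈·⌉ = 6617
j=18: r + 17k = 7007.718666… → ⌈·⌉ = 7008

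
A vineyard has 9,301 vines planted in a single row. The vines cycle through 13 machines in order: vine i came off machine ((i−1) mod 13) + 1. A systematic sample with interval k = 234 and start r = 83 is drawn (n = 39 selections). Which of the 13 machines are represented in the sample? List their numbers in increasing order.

5

Consecutive selections differ by k = 234, so their machine numbers differ by 234 mod 13 = 0.
gcd(234, 13) = 13, so the sample visits 13/13 = 1 distinct residues mod 13.
Start 83 is machine 5; the machines hit are 5.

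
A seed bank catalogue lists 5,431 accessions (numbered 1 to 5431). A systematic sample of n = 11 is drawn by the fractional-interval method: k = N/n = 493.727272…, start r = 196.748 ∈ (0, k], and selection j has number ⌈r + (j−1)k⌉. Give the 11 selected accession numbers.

197, 691, 1185, 1678, 2172, 2666, 3160, 3653, 4147, 4641, 5135

j=1: r + 0k = 196.748 → ⌈·⌉ = 197
j=2: r + 1k = 690.475272… → ⌈·⌉ = 691
j=3: r + 2k = 1184.202545… → ⌈·⌉ = 1185
j=4: r + 3k = 1677.929818… → ⌈·⌉ = 1678
j=5: r + 4k = 2171.657090… → ⌈·⌉ = 2172
j=6: r + 5k = 2665.384363… → ⌈·⌉ = 2666
j=7: r + 6k = 3159.111636… → ⌈·⌉ = 3160
j=8: r + 7k = 3652.838909… → ⌈·⌉ = 3653
j=9: r + 8k = 4146.566181… → ⌈·⌉ = 4147
j=10: r + 9k = 4640.293454… → ⌈·⌉ = 4641
j=11: r + 10k = 5134.020727… → ⌈·⌉ = 5135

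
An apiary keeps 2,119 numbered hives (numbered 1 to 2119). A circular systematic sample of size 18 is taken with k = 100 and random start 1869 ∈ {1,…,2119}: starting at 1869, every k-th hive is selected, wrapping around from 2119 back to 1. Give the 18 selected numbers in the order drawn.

1869, 1969, 2069, 50, 150, 250, 350, 450, 550, 650, 750, 850, 950, 1050, 1150, 1250, 1350, 1450

Selection 1: 1869
Selection 2: 1869 + 100 = 1969
Selection 3: 1969 + 100 = 2069
Selection 4: 2069 + 100 = 2169 → 2169 − 2119 = 50
Selection 5: 50 + 100 = 150
Selection 6: 150 + 100 = 250
Selection 7: 250 + 100 = 350
Selection 8: 350 + 100 = 450
Selection 9: 450 + 100 = 550
Selection 10: 550 + 100 = 650
Selection 11: 650 + 100 = 750
Selection 12: 750 + 100 = 850
Selection 13: 850 + 100 = 950
Selection 14: 950 + 100 = 1050
Selection 15: 1050 + 100 = 1150
Selection 16: 1150 + 100 = 1250
Selection 17: 1250 + 100 = 1350
Selection 18: 1350 + 100 = 1450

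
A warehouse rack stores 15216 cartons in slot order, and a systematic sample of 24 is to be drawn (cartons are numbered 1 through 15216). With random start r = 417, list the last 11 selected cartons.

8659, 9293, 9927, 10561, 11195, 11829, 12463, 13097, 13731, 14365, 14999

k = N/n = 15216/24 = 634
14th selection = 417 + 13×634 = 8659
15th: 8659 + 634 = 9293
16th: 9293 + 634 = 9927
17th: 9927 + 634 = 10561
18th: 10561 + 634 = 11195
19th: 11195 + 634 = 11829
20th: 11829 + 634 = 12463
21st: 12463 + 634 = 13097
22nd: 13097 + 634 = 13731
23rd: 13731 + 634 = 14365
24th: 14365 + 634 = 14999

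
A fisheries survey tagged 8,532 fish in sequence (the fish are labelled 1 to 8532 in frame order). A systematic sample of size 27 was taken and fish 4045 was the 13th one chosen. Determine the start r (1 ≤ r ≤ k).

253

k = 8532/27 = 316
r = 4045 − (13−1)×316 = 4045 − 3792 = 253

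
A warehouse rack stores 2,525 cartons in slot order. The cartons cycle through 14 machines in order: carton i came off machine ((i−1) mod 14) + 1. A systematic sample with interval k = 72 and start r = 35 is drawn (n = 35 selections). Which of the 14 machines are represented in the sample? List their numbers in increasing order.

1, 3, 5, 7, 9, 11, 13

Consecutive selections differ by k = 72, so their machine numbers differ by 72 mod 14 = 2.
gcd(72, 14) = 2, so the sample visits 14/2 = 7 distinct residues mod 14.
Start 35 is machine 7; the machines hit are 1, 3, 5, 7, 9, 11, 13.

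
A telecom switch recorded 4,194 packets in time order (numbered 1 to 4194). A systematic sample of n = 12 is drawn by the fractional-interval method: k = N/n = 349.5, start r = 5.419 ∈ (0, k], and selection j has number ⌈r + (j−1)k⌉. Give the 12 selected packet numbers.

6, 355, 705, 1054, 1404, 1753, 2103, 2452, 2802, 3151, 3501, 3850

j=1: r + 0k = 5.419 → ⌈·⌉ = 6
j=2: r + 1k = 354.919 → ⌈·⌉ = 355
j=3: r + 2k = 704.419 → ⌈·⌉ = 705
j=4: r + 3k = 1053.919 → ⌈·⌉ = 1054
j=5: r + 4k = 1403.419 → ⌈·⌉ = 1404
j=6: r + 5k = 1752.919 → ⌈·⌉ = 1753
j=7: r + 6k = 2102.419 → ⌈·⌉ = 2103
j=8: r + 7k = 2451.919 → ⌈·⌉ = 2452
j=9: r + 8k = 2801.419 → ⌈·⌉ = 2802
j=10: r + 9k = 3150.919 → ⌈·⌉ = 3151
j=11: r + 10k = 3500.419 → ⌈·⌉ = 3501
j=12: r + 11k = 3849.919 → ⌈·⌉ = 3850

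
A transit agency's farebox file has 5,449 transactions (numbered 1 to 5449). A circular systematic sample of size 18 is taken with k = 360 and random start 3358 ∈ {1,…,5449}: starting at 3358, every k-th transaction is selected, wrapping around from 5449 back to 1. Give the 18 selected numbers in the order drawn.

Selection 1: 3358
Selection 2: 3358 + 360 = 3718
Selection 3: 3718 + 360 = 4078
Selection 4: 4078 + 360 = 4438
Selection 5: 4438 + 360 = 4798
Selection 6: 4798 + 360 = 5158
Selection 7: 5158 + 360 = 5518 → 5518 − 5449 = 69
Selection 8: 69 + 360 = 429
Selection 9: 429 + 360 = 789
Selection 10: 789 + 360 = 1149
Selection 11: 1149 + 360 = 1509
Selection 12: 1509 + 360 = 1869
Selection 13: 1869 + 360 = 2229
Selection 14: 2229 + 360 = 2589
Selection 15: 2589 + 360 = 2949
Selection 16: 2949 + 360 = 3309
Selection 17: 3309 + 360 = 3669
Selection 18: 3669 + 360 = 4029

3358, 3718, 4078, 4438, 4798, 5158, 69, 429, 789, 1149, 1509, 1869, 2229, 2589, 2949, 3309, 3669, 4029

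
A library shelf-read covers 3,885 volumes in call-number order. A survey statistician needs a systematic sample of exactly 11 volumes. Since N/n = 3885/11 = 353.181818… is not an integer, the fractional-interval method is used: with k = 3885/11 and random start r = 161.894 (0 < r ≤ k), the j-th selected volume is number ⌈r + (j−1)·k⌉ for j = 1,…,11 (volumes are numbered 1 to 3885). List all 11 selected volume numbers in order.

162, 516, 869, 1222, 1575, 1928, 2281, 2635, 2988, 3341, 3694

j=1: r + 0k = 161.894 → ⌈·⌉ = 162
j=2: r + 1k = 515.075818… → ⌈·⌉ = 516
j=3: r + 2k = 868.257636… → ⌈·⌉ = 869
j=4: r + 3k = 1221.439454… → ⌈·⌉ = 1222
j=5: r + 4k = 1574.621272… → ⌈·⌉ = 1575
j=6: r + 5k = 1927.803090… → ⌈·⌉ = 1928
j=7: r + 6k = 2280.984909… → ⌈·⌉ = 2281
j=8: r + 7k = 2634.166727… → ⌈·⌉ = 2635
j=9: r + 8k = 2987.348545… → ⌈·⌉ = 2988
j=10: r + 9k = 3340.530363… → ⌈·⌉ = 3341
j=11: r + 10k = 3693.712181… → ⌈·⌉ = 3694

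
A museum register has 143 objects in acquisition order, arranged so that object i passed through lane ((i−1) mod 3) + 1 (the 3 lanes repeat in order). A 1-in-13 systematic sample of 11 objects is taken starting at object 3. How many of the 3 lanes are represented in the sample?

Consecutive selections differ by k = 13, so their lane numbers differ by 13 mod 3 = 1.
gcd(13, 3) = 1, so the sample visits 3/1 = 3 distinct residues mod 3.
Start 3 is lane 3; the lanes hit are 1, 2, 3.

3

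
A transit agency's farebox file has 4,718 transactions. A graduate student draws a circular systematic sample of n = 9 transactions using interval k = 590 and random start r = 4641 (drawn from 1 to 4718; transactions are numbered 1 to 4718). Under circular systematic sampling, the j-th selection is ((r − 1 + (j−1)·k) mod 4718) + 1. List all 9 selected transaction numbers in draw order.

Selection 1: 4641
Selection 2: 4641 + 590 = 5231 → 5231 − 4718 = 513
Selection 3: 513 + 590 = 1103
Selection 4: 1103 + 590 = 1693
Selection 5: 1693 + 590 = 2283
Selection 6: 2283 + 590 = 2873
Selection 7: 2873 + 590 = 3463
Selection 8: 3463 + 590 = 4053
Selection 9: 4053 + 590 = 4643

4641, 513, 1103, 1693, 2283, 2873, 3463, 4053, 4643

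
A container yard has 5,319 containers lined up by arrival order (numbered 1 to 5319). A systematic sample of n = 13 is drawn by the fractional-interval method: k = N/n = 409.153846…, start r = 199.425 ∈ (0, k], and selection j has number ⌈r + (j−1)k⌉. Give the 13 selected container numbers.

j=1: r + 0k = 199.425 → ⌈·⌉ = 200
j=2: r + 1k = 608.578846… → ⌈·⌉ = 609
j=3: r + 2k = 1017.732692… → ⌈·⌉ = 1018
j=4: r + 3k = 1426.886538… → ⌈·⌉ = 1427
j=5: r + 4k = 1836.040384… → ⌈·⌉ = 1837
j=6: r + 5k = 2245.194230… → ⌈·⌉ = 2246
j=7: r + 6k = 2654.348076… → ⌈·⌉ = 2655
j=8: r + 7k = 3063.501923… → ⌈·⌉ = 3064
j=9: r + 8k = 3472.655769… → ⌈·⌉ = 3473
j=10: r + 9k = 3881.809615… → ⌈·⌉ = 3882
j=11: r + 10k = 4290.963461… → ⌈·⌉ = 4291
j=12: r + 11k = 4700.117307… → ⌈·⌉ = 4701
j=13: r + 12k = 5109.271153… → ⌈·⌉ = 5110

200, 609, 1018, 1427, 1837, 2246, 2655, 3064, 3473, 3882, 4291, 4701, 5110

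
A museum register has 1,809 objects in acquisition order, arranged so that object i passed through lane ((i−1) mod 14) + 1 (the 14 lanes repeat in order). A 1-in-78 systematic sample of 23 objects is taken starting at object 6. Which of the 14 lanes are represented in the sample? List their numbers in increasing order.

Consecutive selections differ by k = 78, so their lane numbers differ by 78 mod 14 = 8.
gcd(78, 14) = 2, so the sample visits 14/2 = 7 distinct residues mod 14.
Start 6 is lane 6; the lanes hit are 2, 4, 6, 8, 10, 12, 14.

2, 4, 6, 8, 10, 12, 14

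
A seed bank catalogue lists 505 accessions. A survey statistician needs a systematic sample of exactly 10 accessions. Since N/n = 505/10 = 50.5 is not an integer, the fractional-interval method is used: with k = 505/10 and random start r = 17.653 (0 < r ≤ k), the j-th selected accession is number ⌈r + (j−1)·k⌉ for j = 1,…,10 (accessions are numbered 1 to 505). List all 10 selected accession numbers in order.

18, 69, 119, 170, 220, 271, 321, 372, 422, 473

j=1: r + 0k = 17.653 → ⌈·⌉ = 18
j=2: r + 1k = 68.153 → ⌈·⌉ = 69
j=3: r + 2k = 118.653 → ⌈·⌉ = 119
j=4: r + 3k = 169.153 → ⌈·⌉ = 170
j=5: r + 4k = 219.653 → ⌈·⌉ = 220
j=6: r + 5k = 270.153 → ⌈·⌉ = 271
j=7: r + 6k = 320.653 → ⌈·⌉ = 321
j=8: r + 7k = 371.153 → ⌈·⌉ = 372
j=9: r + 8k = 421.653 → ⌈·⌉ = 422
j=10: r + 9k = 472.153 → ⌈·⌉ = 473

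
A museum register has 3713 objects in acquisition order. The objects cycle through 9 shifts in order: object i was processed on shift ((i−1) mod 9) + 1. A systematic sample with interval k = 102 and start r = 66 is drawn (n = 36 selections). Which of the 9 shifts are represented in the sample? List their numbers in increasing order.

3, 6, 9

Consecutive selections differ by k = 102, so their shift numbers differ by 102 mod 9 = 3.
gcd(102, 9) = 3, so the sample visits 9/3 = 3 distinct residues mod 9.
Start 66 is shift 3; the shifts hit are 3, 6, 9.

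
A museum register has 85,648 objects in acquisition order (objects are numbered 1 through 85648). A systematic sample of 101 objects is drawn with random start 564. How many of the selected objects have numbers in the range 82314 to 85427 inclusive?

4

k = 85648/101 = 848
First selection ≥ 82314: 564 + ⌈(82314−564)/848⌉·848 = 564 + 97×848 = 82820
Last selection ≤ 85427: 564 + ⌊(85427−564)/848⌋·848 = 564 + 100×848 = 85364
Count = 100 − 97 + 1 = 4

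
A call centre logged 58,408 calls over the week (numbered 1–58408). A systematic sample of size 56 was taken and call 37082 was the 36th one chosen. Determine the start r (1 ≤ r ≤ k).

577

k = 58408/56 = 1043
r = 37082 − (36−1)×1043 = 37082 − 36505 = 577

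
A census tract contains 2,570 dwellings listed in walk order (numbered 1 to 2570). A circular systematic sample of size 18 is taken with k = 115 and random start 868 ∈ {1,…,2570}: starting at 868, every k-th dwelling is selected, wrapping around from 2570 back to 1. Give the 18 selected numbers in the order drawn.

Selection 1: 868
Selection 2: 868 + 115 = 983
Selection 3: 983 + 115 = 1098
Selection 4: 1098 + 115 = 1213
Selection 5: 1213 + 115 = 1328
Selection 6: 1328 + 115 = 1443
Selection 7: 1443 + 115 = 1558
Selection 8: 1558 + 115 = 1673
Selection 9: 1673 + 115 = 1788
Selection 10: 1788 + 115 = 1903
Selection 11: 1903 + 115 = 2018
Selection 12: 2018 + 115 = 2133
Selection 13: 2133 + 115 = 2248
Selection 14: 2248 + 115 = 2363
Selection 15: 2363 + 115 = 2478
Selection 16: 2478 + 115 = 2593 → 2593 − 2570 = 23
Selection 17: 23 + 115 = 138
Selection 18: 138 + 115 = 253

868, 983, 1098, 1213, 1328, 1443, 1558, 1673, 1788, 1903, 2018, 2133, 2248, 2363, 2478, 23, 138, 253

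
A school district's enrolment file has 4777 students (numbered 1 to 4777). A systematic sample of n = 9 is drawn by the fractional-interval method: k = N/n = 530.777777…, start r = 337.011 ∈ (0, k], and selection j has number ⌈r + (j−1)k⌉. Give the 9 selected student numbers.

j=1: r + 0k = 337.011 → ⌈·⌉ = 338
j=2: r + 1k = 867.788777… → ⌈·⌉ = 868
j=3: r + 2k = 1398.566555… → ⌈·⌉ = 1399
j=4: r + 3k = 1929.344333… → ⌈·⌉ = 1930
j=5: r + 4k = 2460.122111… → ⌈·⌉ = 2461
j=6: r + 5k = 2990.899888… → ⌈·⌉ = 2991
j=7: r + 6k = 3521.677666… → ⌈·⌉ = 3522
j=8: r + 7k = 4052.455444… → ⌈·⌉ = 4053
j=9: r + 8k = 4583.233222… → ⌈·⌉ = 4584

338, 868, 1399, 1930, 2461, 2991, 3522, 4053, 4584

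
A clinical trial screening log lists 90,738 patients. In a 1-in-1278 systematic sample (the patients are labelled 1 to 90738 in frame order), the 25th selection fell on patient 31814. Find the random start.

1142

k = 1278
r = 31814 − (25−1)×1278 = 31814 − 30672 = 1142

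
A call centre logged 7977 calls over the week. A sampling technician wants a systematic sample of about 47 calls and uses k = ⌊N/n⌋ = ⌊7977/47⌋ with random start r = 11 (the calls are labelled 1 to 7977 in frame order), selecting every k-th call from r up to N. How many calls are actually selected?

k = ⌊7977/47⌋ = 169
Achieved size = ⌊(7977 − 11)/169⌋ + 1 = ⌊7966/169⌋ + 1 = 47 + 1 = 48
(last selection: 11 + 47×169 = 7954 ≤ 7977; next would be 8123 > 7977)

48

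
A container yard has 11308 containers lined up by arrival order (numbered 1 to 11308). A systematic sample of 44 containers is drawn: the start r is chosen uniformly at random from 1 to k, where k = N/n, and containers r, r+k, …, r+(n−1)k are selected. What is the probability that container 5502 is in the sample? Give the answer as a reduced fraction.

k = 11308/44 = 257.
Container 5502 is selected iff r ≡ 5502 (mod 257); exactly one such r in {1,…,257}.
Inclusion probability = 1/257.

1/257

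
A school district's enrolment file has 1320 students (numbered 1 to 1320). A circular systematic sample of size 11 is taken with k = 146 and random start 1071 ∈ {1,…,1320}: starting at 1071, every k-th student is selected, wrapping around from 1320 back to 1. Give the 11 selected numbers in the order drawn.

1071, 1217, 43, 189, 335, 481, 627, 773, 919, 1065, 1211

Selection 1: 1071
Selection 2: 1071 + 146 = 1217
Selection 3: 1217 + 146 = 1363 → 1363 − 1320 = 43
Selection 4: 43 + 146 = 189
Selection 5: 189 + 146 = 335
Selection 6: 335 + 146 = 481
Selection 7: 481 + 146 = 627
Selection 8: 627 + 146 = 773
Selection 9: 773 + 146 = 919
Selection 10: 919 + 146 = 1065
Selection 11: 1065 + 146 = 1211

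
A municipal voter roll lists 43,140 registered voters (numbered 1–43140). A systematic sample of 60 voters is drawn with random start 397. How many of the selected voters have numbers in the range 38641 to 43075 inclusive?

6

k = 43140/60 = 719
First selection ≥ 38641: 397 + ⌈(38641−397)/719⌉·719 = 397 + 54×719 = 39223
Last selection ≤ 43075: 397 + ⌊(43075−397)/719⌋·719 = 397 + 59×719 = 42818
Count = 59 − 54 + 1 = 6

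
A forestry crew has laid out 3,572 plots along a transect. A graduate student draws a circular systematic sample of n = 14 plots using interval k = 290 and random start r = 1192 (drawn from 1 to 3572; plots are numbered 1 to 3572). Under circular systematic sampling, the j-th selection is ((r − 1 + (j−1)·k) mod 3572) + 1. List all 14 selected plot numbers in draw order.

1192, 1482, 1772, 2062, 2352, 2642, 2932, 3222, 3512, 230, 520, 810, 1100, 1390

Selection 1: 1192
Selection 2: 1192 + 290 = 1482
Selection 3: 1482 + 290 = 1772
Selection 4: 1772 + 290 = 2062
Selection 5: 2062 + 290 = 2352
Selection 6: 2352 + 290 = 2642
Selection 7: 2642 + 290 = 2932
Selection 8: 2932 + 290 = 3222
Selection 9: 3222 + 290 = 3512
Selection 10: 3512 + 290 = 3802 → 3802 − 3572 = 230
Selection 11: 230 + 290 = 520
Selection 12: 520 + 290 = 810
Selection 13: 810 + 290 = 1100
Selection 14: 1100 + 290 = 1390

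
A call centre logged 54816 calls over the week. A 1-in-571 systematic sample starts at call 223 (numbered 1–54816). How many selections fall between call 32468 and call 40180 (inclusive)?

k = 571
First selection ≥ 32468: 223 + ⌈(32468−223)/571⌉·571 = 223 + 57×571 = 32770
Last selection ≤ 40180: 223 + ⌊(40180−223)/571⌋·571 = 223 + 69×571 = 39622
Count = 69 − 57 + 1 = 13

13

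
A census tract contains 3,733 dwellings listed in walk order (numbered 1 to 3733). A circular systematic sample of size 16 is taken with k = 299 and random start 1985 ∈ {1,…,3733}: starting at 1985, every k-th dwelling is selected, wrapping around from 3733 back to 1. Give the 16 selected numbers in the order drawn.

Selection 1: 1985
Selection 2: 1985 + 299 = 2284
Selection 3: 2284 + 299 = 2583
Selection 4: 2583 + 299 = 2882
Selection 5: 2882 + 299 = 3181
Selection 6: 3181 + 299 = 3480
Selection 7: 3480 + 299 = 3779 → 3779 − 3733 = 46
Selection 8: 46 + 299 = 345
Selection 9: 345 + 299 = 644
Selection 10: 644 + 299 = 943
Selection 11: 943 + 299 = 1242
Selection 12: 1242 + 299 = 1541
Selection 13: 1541 + 299 = 1840
Selection 14: 1840 + 299 = 2139
Selection 15: 2139 + 299 = 2438
Selection 16: 2438 + 299 = 2737

1985, 2284, 2583, 2882, 3181, 3480, 46, 345, 644, 943, 1242, 1541, 1840, 2139, 2438, 2737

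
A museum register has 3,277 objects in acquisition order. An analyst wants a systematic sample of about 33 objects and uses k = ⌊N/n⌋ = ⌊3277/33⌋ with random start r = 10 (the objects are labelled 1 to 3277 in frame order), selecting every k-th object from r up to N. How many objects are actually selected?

34

k = ⌊3277/33⌋ = 99
Achieved size = ⌊(3277 − 10)/99⌋ + 1 = ⌊3267/99⌋ + 1 = 33 + 1 = 34
(last selection: 10 + 33×99 = 3277 ≤ 3277; next would be 3376 > 3277)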